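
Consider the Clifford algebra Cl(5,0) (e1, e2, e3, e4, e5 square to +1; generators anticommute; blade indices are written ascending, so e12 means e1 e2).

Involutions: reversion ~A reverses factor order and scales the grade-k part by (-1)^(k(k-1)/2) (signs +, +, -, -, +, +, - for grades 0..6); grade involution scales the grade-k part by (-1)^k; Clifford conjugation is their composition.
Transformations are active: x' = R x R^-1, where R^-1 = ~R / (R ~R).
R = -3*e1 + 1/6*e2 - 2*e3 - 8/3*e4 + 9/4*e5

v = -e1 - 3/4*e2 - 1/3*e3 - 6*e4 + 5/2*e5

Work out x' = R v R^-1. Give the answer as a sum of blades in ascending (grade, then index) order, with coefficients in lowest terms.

~R = -3*e1 + 1/6*e2 - 2*e3 - 8/3*e4 + 9/4*e5, and R ~R = 3629/144, so R^-1 = ~R / (3629/144).
R v = 151/6 + 29/12*e12 - e13 + 46/3*e14 - 21/4*e15 - 14/9*e23 - 3*e24 + 101/48*e25 + 100/9*e34 - 17/4*e35 + 41/6*e45
Answer: -18115/3629*e1 + 15719/14516*e2 - 39859/10887*e3 + 2446/3629*e4 + 14471/7258*e5


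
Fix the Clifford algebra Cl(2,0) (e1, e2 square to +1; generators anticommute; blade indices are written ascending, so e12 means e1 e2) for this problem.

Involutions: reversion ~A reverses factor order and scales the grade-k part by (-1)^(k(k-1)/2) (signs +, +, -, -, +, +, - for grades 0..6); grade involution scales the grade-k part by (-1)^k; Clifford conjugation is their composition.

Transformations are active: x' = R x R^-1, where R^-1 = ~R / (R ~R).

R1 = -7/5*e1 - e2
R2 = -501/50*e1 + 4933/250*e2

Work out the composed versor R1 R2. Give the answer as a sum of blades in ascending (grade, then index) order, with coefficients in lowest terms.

Distribute over the terms of R1 (each basis-blade product reordered to ascending indices, repeated generators contracted through their squares):
(-7/5*e1) R2 = 3507/250 - 34531/1250*e12
(-e2) R2 = -4933/250 - 501/50*e12
Summing the partial products and collecting blades:
Answer: -713/125 - 23528/625*e12


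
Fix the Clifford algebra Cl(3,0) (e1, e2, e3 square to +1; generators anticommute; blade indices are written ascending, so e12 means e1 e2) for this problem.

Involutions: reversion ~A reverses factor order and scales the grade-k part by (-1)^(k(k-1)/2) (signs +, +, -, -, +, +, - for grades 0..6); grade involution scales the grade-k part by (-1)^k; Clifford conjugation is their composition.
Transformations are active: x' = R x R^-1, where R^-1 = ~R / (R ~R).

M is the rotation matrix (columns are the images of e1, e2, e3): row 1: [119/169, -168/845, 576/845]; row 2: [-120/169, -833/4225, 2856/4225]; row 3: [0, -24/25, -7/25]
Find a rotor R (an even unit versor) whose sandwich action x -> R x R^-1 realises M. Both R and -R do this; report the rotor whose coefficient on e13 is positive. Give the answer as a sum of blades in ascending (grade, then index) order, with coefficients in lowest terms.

Method: write R = a + b12*e12 + b13*e13 + b23*e23 with a^2 + b12^2 + b13^2 + b23^2 = 1 (so R^-1 = ~R). Expanding the columns R e_j ~R gives tr M = 4a^2 - 1 and, from the antisymmetric part, M21 - M12 = -4a*b12, M13 - M31 = 4a*b13, M32 - M23 = -4a*b23.
Here tr M = 959/4225, so a^2 = (1 + tr M)/4 = 1296/4225 and a = ±36/65. Taking a = 36/65: M21 - M12 = -432/845, M13 - M31 = 576/845, M32 - M23 = -6912/4225, giving b12 = 3/13, b13 = 4/13, b23 = 48/65, i.e. R = 36/65 + 3/13*e12 + 4/13*e13 + 48/65*e23.
Its e13 coefficient is already positive.
Answer: 36/65 + 3/13*e12 + 4/13*e13 + 48/65*e23. Sheet selection: the two-to-one cover makes ±R indistinguishable at the matrix level (trace 959/4225), so uniqueness comes from the required sign on e13.


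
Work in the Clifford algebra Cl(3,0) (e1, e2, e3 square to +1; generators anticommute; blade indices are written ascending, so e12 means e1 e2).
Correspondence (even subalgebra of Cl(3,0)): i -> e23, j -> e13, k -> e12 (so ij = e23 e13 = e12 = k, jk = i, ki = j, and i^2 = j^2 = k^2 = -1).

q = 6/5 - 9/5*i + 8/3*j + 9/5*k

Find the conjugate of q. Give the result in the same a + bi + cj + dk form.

In blades: q = 6/5 + 9/5*e12 + 8/3*e13 - 9/5*e23.
Quaternion conjugation is reversion on the even subalgebra: the scalar is fixed and every grade-2 blade flips sign, giving 6/5 - 9/5*e12 - 8/3*e13 + 9/5*e23; translating back:
Answer: 6/5 + 9/5*i - 8/3*j - 9/5*k


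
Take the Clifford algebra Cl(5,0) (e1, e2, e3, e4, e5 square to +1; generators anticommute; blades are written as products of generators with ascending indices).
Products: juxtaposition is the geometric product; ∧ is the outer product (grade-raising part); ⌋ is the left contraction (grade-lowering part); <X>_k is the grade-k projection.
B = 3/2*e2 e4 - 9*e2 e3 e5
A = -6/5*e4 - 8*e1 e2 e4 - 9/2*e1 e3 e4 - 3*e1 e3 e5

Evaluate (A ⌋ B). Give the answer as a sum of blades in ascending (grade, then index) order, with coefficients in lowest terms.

step 1: 9/5*e2
Answer: 9/5*e2


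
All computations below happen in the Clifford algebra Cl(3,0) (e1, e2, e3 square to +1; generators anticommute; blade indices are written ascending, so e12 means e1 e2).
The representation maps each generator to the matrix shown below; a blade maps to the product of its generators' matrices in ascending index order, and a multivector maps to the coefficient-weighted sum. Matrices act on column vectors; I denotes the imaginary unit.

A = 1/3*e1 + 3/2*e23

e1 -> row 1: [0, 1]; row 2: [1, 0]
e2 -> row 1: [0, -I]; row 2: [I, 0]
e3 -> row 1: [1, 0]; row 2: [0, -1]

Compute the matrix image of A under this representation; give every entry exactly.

Bivector images (products of the table entries): rho(e23) = rho(e2)rho(e3) = row 1: [0, I]; row 2: [I, 0].
M = (1/3)*rho(e1) + (3/2)*rho(e23), summed entrywise:
Answer: row 1: [0, 1/3 + 3*I/2]; row 2: [1/3 + 3*I/2, 0]


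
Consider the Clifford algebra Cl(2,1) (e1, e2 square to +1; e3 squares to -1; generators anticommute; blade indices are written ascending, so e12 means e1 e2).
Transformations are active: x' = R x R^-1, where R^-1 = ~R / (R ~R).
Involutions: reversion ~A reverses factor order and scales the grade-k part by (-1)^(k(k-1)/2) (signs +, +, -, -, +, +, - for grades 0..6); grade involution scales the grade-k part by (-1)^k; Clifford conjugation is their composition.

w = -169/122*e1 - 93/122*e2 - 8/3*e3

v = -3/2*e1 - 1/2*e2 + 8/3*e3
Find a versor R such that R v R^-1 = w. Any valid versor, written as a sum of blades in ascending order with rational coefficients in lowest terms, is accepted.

A norm check does it: q(v) = q(w) = -83/18, hence R = v + w = -176/61*e1 - 77/61*e2 realises the map — parallel part kept, (v - w)/2 negated, v carried to w.
Answer: -176/61*e1 - 77/61*e2


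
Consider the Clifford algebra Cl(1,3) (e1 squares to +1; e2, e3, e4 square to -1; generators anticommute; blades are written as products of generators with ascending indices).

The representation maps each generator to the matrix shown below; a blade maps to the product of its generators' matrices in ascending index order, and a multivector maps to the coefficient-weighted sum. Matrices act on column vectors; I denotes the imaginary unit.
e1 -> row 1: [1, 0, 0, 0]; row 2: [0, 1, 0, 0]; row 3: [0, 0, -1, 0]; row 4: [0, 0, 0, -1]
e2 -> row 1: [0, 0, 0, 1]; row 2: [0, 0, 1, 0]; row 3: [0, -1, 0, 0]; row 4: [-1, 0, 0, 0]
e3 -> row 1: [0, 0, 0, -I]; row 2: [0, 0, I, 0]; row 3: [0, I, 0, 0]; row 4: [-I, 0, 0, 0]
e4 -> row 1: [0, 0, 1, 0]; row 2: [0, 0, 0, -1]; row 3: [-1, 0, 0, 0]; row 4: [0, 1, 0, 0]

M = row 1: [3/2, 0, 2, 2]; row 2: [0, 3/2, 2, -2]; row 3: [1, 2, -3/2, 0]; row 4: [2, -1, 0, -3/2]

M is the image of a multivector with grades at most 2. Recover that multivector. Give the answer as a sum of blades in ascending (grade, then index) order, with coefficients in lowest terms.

Method: the blade images are trace-orthogonal — tr(rho(e_A) rho(e_B)^-1) = 4 if A = B and 0 otherwise — and rho(e_A)^-1 = (e_A)^2 * rho(e_A) with (e_A)^2 = +1 or -1, so the coefficient of e_A in the preimage is (e_A)^2 * tr(M rho(e_A))/4.
Nonzero projections over blades of grade <= 2: e1: (e1)^2 = +1, tr(M rho(e1)) = 6, coefficient 3/2; e4: (e4)^2 = -1, tr(M rho(e4)) = -2, coefficient 1/2; e1 e2: (e1 e2)^2 = +1, tr(M rho(e1 e2)) = 8, coefficient 2; e1 e4: (e1 e4)^2 = +1, tr(M rho(e1 e4)) = 6, coefficient 3/2. Every other blade of grade <= 2 projects to 0.
Answer: 3/2*e1 + 1/2*e4 + 2*e1 e2 + 3/2*e1 e4


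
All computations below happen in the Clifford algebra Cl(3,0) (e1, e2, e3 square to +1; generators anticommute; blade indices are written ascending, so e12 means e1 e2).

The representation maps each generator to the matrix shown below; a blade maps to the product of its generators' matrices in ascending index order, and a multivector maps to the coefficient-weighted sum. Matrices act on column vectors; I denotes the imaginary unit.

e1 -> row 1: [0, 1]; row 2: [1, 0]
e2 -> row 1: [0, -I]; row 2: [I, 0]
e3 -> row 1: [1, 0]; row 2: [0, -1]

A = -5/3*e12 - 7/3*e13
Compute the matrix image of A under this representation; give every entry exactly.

Bivector images (products of the table entries): rho(e12) = rho(e1)rho(e2) = row 1: [I, 0]; row 2: [0, -I]; rho(e13) = rho(e1)rho(e3) = row 1: [0, -1]; row 2: [1, 0].
M = (-5/3)*rho(e12) + (-7/3)*rho(e13), summed entrywise:
Answer: row 1: [-5*I/3, 7/3]; row 2: [-7/3, 5*I/3]


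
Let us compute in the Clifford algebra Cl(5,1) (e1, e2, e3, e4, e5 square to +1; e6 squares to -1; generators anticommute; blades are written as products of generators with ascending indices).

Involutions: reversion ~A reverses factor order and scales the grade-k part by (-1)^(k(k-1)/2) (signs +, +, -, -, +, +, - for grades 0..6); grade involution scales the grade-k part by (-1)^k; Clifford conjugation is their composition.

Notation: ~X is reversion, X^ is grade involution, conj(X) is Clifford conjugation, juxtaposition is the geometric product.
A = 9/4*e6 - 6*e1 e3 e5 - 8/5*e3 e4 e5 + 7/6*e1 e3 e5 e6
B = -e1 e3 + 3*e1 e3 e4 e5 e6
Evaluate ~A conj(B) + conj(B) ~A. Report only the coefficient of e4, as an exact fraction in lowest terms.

first term: 7/2*e4 - 6*e5 - 24/5*e1 e6 - 18*e4 e6 - 7/6*e5 e6 + 9/4*e1 e3 e6 - 8/5*e1 e4 e5 + 27/4*e1 e3 e4 e5
second term: 7/2*e4 - 6*e5 - 24/5*e1 e6 - 18*e4 e6 - 7/6*e5 e6 + 9/4*e1 e3 e6 + 8/5*e1 e4 e5 + 27/4*e1 e3 e4 e5
Answer: 7


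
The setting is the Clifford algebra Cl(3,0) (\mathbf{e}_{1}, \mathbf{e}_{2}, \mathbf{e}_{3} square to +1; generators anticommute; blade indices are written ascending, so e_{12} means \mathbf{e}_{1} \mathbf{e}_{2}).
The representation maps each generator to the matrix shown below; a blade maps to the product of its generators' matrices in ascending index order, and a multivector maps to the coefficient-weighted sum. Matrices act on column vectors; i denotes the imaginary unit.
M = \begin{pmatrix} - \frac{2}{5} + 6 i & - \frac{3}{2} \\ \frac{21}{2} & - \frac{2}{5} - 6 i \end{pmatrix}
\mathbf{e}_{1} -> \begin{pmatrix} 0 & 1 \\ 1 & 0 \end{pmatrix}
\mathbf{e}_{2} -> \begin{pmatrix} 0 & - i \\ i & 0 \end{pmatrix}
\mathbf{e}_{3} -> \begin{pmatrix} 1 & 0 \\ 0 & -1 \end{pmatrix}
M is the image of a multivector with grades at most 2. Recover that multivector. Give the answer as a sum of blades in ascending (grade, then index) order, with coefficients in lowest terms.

Method: 1, rho(e_{1}), rho(e_{2}), rho(e_{3}) form a trace-orthogonal basis of the 2x2 complex matrices (tr(X Y) = 2 if X = Y, else 0), so M = m0*1 + m1*rho(e_{1}) + m2*rho(e_{2}) + m3*rho(e_{3}) with m0 = tr(M)/2 = - \frac{2}{5}, m1 = tr(M rho(e_{1}))/2 = \frac{9}{2}, m2 = tr(M rho(e_{2}))/2 = - 6 i, m3 = tr(M rho(e_{3}))/2 = 6 i.
Multiplying table entries, the bivector images are rho(e_{12}) = i*rho(e_{3}), rho(e_{13}) = -i*rho(e_{2}), rho(e_{23}) = i*rho(e_{1}); with real blade coefficients the real parts of m0..m3 are the coefficients of 1, e_{1}, e_{2}, e_{3} and the imaginary parts give the bivectors (e_{23}: Im m1, e_{13}: -Im m2, e_{12}: Im m3).
Answer: -\frac{2}{5} + \frac{9}{2} e_{1} + 6 e_{12} + 6 e_{13}


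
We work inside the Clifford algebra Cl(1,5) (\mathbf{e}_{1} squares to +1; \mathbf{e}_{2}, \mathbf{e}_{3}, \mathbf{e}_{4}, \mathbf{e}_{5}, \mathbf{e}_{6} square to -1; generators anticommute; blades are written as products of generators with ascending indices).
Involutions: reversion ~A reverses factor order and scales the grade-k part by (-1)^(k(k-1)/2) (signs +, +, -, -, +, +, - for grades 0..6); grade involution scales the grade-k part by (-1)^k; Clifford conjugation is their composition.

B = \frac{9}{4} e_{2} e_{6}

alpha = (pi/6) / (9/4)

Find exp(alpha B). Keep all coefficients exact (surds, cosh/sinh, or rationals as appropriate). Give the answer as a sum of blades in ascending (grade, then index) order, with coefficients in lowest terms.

B^2 = (\frac{9}{4})^2*(e_{2} e_{6})^2 = \frac{81}{16}*(-1) = -\frac{81}{16} (a basis 2-blade squares to minus the product of its generators' squares).
B^2 = -\frac{81}{16} — B^2 < 0, so the exponential closes trigonometrically: l = \frac{9}{4}, alpha*l = \frac{\pi}{6}, so exp(alpha B) = cos(\frac{\pi}{6}) + (sin(\frac{\pi}{6})/(\frac{9}{4}))*B = \frac{\sqrt{3}}{2} + (\frac{2}{9})*B.
Answer: \frac{\sqrt{3}}{2} + \frac{1}{2} e_{2} e_{6}


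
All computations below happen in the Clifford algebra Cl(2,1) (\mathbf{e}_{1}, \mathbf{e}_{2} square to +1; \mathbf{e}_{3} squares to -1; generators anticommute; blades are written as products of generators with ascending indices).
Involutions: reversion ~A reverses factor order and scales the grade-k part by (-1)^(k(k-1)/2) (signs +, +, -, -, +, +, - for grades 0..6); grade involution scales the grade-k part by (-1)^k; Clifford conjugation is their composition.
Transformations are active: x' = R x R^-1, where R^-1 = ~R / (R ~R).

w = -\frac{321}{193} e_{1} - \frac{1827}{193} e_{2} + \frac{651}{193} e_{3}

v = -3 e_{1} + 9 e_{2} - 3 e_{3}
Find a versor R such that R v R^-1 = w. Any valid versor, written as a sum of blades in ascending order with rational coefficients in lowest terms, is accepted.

A norm check does it: q(v) = q(w) = 81, hence R = v + w = -\frac{900}{193} e_{1} - \frac{90}{193} e_{2} + \frac{72}{193} e_{3} realises the map — parallel part kept, (v - w)/2 negated, v carried to w.
Answer: -\frac{900}{193} e_{1} - \frac{90}{193} e_{2} + \frac{72}{193} e_{3}


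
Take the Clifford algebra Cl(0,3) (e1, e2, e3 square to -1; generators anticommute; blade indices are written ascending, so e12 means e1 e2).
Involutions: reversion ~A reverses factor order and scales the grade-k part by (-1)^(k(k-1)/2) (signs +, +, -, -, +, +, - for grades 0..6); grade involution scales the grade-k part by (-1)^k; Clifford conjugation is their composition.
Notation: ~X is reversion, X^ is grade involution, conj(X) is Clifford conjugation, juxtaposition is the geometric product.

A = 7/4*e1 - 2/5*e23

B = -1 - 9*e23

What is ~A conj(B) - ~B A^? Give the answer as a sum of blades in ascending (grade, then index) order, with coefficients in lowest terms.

first term: -18/5 - 7/4*e1 - 2/5*e23 + 63/4*e123
second term: 18/5 + 7/4*e1 + 2/5*e23 - 63/4*e123
Answer: -36/5 - 7/2*e1 - 4/5*e23 + 63/2*e123


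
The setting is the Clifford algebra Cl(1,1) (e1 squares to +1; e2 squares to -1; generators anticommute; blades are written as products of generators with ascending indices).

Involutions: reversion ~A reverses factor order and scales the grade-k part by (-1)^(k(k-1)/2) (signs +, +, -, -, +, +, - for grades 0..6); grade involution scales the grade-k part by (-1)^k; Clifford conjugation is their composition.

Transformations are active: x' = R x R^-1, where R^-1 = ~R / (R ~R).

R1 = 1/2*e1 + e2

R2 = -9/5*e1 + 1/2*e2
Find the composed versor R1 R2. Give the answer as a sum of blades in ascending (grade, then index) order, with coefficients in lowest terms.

Distribute over the terms of R1 (each basis-blade product reordered to ascending indices, repeated generators contracted through their squares):
(1/2*e1) R2 = -9/10 + 1/4*e1 e2
(e2) R2 = -1/2 + 9/5*e1 e2
Summing the partial products and collecting blades:
Answer: -7/5 + 41/20*e1 e2


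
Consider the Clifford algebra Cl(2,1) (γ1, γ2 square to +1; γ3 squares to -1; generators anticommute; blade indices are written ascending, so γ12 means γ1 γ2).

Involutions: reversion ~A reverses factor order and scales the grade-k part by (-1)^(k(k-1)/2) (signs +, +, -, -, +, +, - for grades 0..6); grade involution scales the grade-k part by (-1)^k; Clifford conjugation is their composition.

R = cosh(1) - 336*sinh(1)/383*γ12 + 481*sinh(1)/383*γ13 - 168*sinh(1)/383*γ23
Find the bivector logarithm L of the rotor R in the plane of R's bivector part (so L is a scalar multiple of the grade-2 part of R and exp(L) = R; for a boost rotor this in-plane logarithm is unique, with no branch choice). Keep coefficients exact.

The scalar part of R is cosh(1), which fixes the rapidity magnitude through cosh (cosh is even, so it cannot fix the sign — the bivector part carries that); dividing the bivector part by sinh of the rapidity gives the plane, and L = rapidity * plane, where the joint sign ambiguity of (rapidity, plane) cancels in the product.
Concretely: cosh(rapidity) = cosh(1) gives rapidity = ±1, and since rapidity/sinh(rapidity) is even the sign is immaterial: L = (rapidity/sinh(rapidity)) * <R>_2 = (1/sinh(1)) * <R>_2.
Answer: -336/383*γ12 + 481/383*γ13 - 168/383*γ23


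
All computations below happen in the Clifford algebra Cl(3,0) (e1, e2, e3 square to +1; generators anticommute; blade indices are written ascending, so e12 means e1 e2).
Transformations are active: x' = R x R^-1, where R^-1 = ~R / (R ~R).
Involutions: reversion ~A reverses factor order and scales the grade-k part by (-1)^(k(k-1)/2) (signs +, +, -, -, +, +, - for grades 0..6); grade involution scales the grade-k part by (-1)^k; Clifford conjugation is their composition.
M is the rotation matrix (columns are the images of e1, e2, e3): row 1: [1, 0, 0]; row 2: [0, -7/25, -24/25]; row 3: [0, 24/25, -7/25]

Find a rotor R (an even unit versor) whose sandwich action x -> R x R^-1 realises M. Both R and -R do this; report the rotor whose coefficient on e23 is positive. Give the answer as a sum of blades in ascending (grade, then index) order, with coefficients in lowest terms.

Method: write R = a + b12*e12 + b13*e13 + b23*e23 with a^2 + b12^2 + b13^2 + b23^2 = 1 (so R^-1 = ~R). Expanding the columns R e_j ~R gives tr M = 4a^2 - 1 and, from the antisymmetric part, M21 - M12 = -4a*b12, M13 - M31 = 4a*b13, M32 - M23 = -4a*b23.
Here tr M = 11/25, so a^2 = (1 + tr M)/4 = 9/25 and a = ±3/5. Taking a = 3/5: M21 - M12 = 0, M13 - M31 = 0, M32 - M23 = 48/25, giving b12 = 0, b13 = 0, b23 = -4/5, i.e. R = 3/5 - 4/5*e23.
Its e23 coefficient is negative, so report the other preimage -R.
Answer: -3/5 + 4/5*e23. Uniqueness: Spin(3) -> SO(3) maps R and -R to the same rotation of trace 11/25; fixing the sign of the e23 coefficient removes the ambiguity.


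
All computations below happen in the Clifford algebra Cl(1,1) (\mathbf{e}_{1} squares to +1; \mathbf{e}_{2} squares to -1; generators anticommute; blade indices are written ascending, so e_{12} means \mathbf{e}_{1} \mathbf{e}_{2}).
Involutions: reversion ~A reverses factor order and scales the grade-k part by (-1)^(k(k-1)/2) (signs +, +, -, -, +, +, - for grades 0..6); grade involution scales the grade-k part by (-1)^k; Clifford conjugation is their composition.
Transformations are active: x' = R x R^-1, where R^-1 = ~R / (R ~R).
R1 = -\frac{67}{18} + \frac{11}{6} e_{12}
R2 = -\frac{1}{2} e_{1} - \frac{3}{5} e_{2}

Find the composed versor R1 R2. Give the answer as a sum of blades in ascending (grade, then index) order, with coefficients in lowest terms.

Distribute over the terms of R1 (each basis-blade product reordered to ascending indices, repeated generators contracted through their squares):
(-\frac{67}{18}) R2 = \frac{67}{36} e_{1} + \frac{67}{30} e_{2}
(\frac{11}{6} e_{12}) R2 = \frac{11}{10} e_{1} + \frac{11}{12} e_{2}
Summing the partial products and collecting blades:
Answer: \frac{533}{180} e_{1} + \frac{63}{20} e_{2}


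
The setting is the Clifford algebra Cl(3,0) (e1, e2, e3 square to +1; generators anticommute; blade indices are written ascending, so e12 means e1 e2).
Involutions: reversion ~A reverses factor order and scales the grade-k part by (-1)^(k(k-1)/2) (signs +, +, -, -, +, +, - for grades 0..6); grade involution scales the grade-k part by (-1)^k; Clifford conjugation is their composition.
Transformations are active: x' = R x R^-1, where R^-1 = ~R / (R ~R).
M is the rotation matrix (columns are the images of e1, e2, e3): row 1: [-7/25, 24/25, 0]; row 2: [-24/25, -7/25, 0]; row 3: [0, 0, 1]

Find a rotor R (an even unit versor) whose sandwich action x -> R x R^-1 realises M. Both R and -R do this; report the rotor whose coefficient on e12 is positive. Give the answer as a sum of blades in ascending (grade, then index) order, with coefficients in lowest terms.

Method: write R = a + b12*e12 + b13*e13 + b23*e23 with a^2 + b12^2 + b13^2 + b23^2 = 1 (so R^-1 = ~R). Expanding the columns R e_j ~R gives tr M = 4a^2 - 1 and, from the antisymmetric part, M21 - M12 = -4a*b12, M13 - M31 = 4a*b13, M32 - M23 = -4a*b23.
Here tr M = 11/25, so a^2 = (1 + tr M)/4 = 9/25 and a = ±3/5. Taking a = 3/5: M21 - M12 = -48/25, M13 - M31 = 0, M32 - M23 = 0, giving b12 = 4/5, b13 = 0, b23 = 0, i.e. R = 3/5 + 4/5*e12.
Its e12 coefficient is already positive.
Answer: 3/5 + 4/5*e12. Uniqueness: Spin(3) -> SO(3) maps R and -R to the same rotation of trace 11/25; fixing the sign of the e12 coefficient removes the ambiguity.


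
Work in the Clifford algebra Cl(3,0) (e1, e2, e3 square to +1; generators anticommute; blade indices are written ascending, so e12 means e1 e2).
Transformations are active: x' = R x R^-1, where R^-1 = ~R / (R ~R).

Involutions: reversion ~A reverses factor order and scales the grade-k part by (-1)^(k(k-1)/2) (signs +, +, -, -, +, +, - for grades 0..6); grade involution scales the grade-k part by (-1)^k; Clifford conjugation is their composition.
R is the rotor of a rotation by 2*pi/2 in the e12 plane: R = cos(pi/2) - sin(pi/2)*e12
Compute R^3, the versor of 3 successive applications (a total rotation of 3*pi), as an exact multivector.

Half-angle bookkeeping: 3 applications in e12 add up to rotor phase 3*pi/2 = 3*pi/2, so R^3 = cos(3*pi/2) - sin(3*pi/2)*e12.
cos(3*pi/2) = 0 and sin(3*pi/2) = -1, so R^3 = e12. The net rotation is 1*pi (after discarding 1 full turn, each of which contributes a factor -1 to the rotor); the rotor keeps the half-angle phase exactly.
Answer: e12


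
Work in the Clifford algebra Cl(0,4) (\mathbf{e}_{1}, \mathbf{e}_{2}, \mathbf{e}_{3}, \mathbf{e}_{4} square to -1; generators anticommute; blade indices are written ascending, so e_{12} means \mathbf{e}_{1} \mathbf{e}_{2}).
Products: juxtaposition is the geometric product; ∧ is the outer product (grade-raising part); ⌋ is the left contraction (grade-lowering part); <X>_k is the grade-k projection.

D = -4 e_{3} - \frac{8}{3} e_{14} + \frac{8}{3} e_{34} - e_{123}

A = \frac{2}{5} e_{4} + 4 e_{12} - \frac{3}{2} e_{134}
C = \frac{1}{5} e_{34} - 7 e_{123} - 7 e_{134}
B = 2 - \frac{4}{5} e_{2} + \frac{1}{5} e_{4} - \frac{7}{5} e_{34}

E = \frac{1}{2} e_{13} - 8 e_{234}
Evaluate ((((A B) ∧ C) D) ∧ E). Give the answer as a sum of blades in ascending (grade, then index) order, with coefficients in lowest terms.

step 1: -\frac{2}{25} + \frac{11}{10} e_{1} - \frac{14}{25} e_{3} + \frac{4}{5} e_{4} + 8 e_{12} + \frac{3}{10} e_{13} + \frac{8}{25} e_{24} + \frac{4}{5} e_{124} - 3 e_{134} - \frac{22}{5} e_{1234}
step 2: -\frac{2}{125} e_{34} + \frac{14}{25} e_{123} + \frac{39}{50} e_{134} + \frac{36}{5} e_{1234}
step 3: -\frac{194}{375} - \frac{52}{25} e_{1} - \frac{52}{25} e_{3} + \frac{908}{125} e_{4} - \frac{424}{25} e_{12} - \frac{16}{375} e_{13} - \frac{78}{25} e_{14} + \frac{96}{5} e_{23} + \frac{39}{50} e_{24} - \frac{11354}{375} e_{124} + \frac{112}{75} e_{234}
step 4: -\frac{97}{375} e_{13} + \frac{454}{125} e_{134} + \frac{1552}{375} e_{234} + \frac{65}{4} e_{1234}
Answer: -\frac{97}{375} e_{13} + \frac{454}{125} e_{134} + \frac{1552}{375} e_{234} + \frac{65}{4} e_{1234}


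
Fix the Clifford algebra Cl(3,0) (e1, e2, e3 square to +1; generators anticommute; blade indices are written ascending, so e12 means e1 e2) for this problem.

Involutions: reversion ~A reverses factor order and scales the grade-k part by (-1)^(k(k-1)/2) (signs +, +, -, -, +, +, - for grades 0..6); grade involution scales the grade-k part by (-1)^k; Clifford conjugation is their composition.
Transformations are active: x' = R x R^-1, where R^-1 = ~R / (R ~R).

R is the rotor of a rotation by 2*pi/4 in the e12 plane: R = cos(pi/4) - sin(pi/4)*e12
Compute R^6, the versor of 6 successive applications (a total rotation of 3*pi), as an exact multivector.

Rotor phase runs at HALF the rotation angle; powers of one rotor simply add phase, so after 6 steps in e12 the phase is 6*pi/4 = 3*pi/2 and R^6 = cos(3*pi/2) - sin(3*pi/2)*e12.
cos(3*pi/2) = 0 and sin(3*pi/2) = -1, so R^6 = e12. The net rotation is 1*pi (after discarding 1 full turn, each of which contributes a factor -1 to the rotor); the rotor keeps the half-angle phase exactly.
Answer: e12


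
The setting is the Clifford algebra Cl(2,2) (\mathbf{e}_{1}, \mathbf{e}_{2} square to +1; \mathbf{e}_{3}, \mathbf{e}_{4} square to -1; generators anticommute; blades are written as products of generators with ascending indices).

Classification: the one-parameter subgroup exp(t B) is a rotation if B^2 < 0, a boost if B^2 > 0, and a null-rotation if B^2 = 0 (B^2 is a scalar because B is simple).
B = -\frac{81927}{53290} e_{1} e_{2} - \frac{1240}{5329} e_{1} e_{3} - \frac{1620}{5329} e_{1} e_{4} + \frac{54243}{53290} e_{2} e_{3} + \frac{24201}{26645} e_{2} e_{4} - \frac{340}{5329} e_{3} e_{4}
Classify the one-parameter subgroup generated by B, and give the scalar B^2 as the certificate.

B^2 term by term: the squares give (-\frac{81927}{53290})^2*(e_{1} e_{2})^2 + (-\frac{1240}{5329})^2*(e_{1} e_{3})^2 + (-\frac{1620}{5329})^2*(e_{1} e_{4})^2 + (\frac{54243}{53290})^2*(e_{2} e_{3})^2 + (\frac{24201}{26645})^2*(e_{2} e_{4})^2 + (-\frac{340}{5329})^2*(e_{3} e_{4})^2 = \frac{6712033329}{2839824100}*(-1) + \frac{1537600}{28398241}*(+1) + \frac{2624400}{28398241}*(+1) + \frac{2942303049}{2839824100}*(+1) + \frac{585688401}{709956025}*(+1) + \frac{115600}{28398241}*(-1) = -\frac{9}{25} (each basis 2-blade squares to minus the product of its generators' squares); cross terms between blades sharing an index anticommute and cancel; the commuting (index-disjoint) pairs give grade-4 terms 2*c*c'*(blade product), which cancel blade by blade — e_{1} e_{2} e_{3} e_{4}: \frac{5571036}{28398241} + \frac{12003696}{28398241} - \frac{17574732}{28398241} = 0 — confirming B is simple. So B^2 = -\frac{9}{25}.
Answer: rotation, certificate B^2 = -\frac{9}{25}. B^2 = -\frac{9}{25} is basis-independent, so its sign is the whole story.


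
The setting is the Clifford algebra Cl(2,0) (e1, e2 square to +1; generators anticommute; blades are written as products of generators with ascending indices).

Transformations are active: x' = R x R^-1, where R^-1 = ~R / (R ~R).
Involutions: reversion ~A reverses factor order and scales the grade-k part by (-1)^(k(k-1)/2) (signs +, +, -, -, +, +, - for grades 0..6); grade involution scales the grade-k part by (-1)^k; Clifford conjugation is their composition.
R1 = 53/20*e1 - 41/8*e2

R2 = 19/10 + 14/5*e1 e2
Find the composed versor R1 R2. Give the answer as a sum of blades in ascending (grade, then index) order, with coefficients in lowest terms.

Distribute over the terms of R1 (each basis-blade product reordered to ascending indices, repeated generators contracted through their squares):
(53/20*e1) R2 = 1007/200*e1 + 371/50*e2
(-41/8*e2) R2 = 287/20*e1 - 779/80*e2
Summing the partial products and collecting blades:
Answer: 3877/200*e1 - 927/400*e2


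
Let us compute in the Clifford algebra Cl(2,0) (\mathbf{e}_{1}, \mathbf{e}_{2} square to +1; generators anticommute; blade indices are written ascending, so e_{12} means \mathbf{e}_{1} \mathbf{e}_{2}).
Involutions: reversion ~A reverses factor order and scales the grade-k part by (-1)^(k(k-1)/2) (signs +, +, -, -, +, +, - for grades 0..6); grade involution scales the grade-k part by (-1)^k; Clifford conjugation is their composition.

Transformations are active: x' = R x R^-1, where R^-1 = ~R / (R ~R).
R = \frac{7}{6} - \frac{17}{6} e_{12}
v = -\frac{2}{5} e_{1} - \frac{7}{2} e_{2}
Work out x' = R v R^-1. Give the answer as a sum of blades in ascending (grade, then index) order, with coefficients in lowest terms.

~R = \frac{7}{6} + \frac{17}{6} e_{12}, and R ~R = \frac{169}{18}, so R^-1 = ~R / (\frac{169}{18}).
R v = \frac{189}{20} e_{1} - \frac{313}{60} e_{2}
Answer: \frac{929}{338} e_{1} + \frac{1862}{845} e_{2}


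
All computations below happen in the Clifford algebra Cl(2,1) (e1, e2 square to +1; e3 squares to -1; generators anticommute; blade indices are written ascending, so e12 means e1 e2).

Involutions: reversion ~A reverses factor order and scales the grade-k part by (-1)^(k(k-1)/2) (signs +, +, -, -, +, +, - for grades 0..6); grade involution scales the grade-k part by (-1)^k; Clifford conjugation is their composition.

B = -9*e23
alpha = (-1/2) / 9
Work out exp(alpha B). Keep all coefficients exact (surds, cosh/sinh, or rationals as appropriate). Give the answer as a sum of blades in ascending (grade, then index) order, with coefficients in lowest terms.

B^2 = (-9)^2*(e23)^2 = 81*(+1) = 81 (a basis 2-blade squares to minus the product of its generators' squares).
B^2 = 81 — since the square is positive, the closed form is hyperbolic: l = 9, alpha*l = -1/2, so exp(alpha B) = cosh(-1/2) + (sinh(-1/2)/9)*B = cosh(1/2) + (-sinh(1/2)/9)*B.
Answer: cosh(1/2) + sinh(1/2)*e23


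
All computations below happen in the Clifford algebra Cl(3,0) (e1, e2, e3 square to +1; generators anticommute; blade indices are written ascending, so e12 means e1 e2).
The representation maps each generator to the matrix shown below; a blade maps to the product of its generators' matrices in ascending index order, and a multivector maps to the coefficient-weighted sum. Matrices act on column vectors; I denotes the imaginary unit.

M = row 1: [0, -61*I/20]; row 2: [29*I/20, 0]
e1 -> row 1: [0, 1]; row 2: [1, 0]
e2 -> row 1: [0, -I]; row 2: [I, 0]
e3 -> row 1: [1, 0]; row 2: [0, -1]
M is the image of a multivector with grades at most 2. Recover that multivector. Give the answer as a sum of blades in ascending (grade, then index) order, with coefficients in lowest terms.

Method: 1, rho(e1), rho(e2), rho(e3) form a trace-orthogonal basis of the 2x2 complex matrices (tr(X Y) = 2 if X = Y, else 0), so M = m0*1 + m1*rho(e1) + m2*rho(e2) + m3*rho(e3) with m0 = tr(M)/2 = 0, m1 = tr(M rho(e1))/2 = -4*I/5, m2 = tr(M rho(e2))/2 = 9/4, m3 = tr(M rho(e3))/2 = 0.
Multiplying table entries, the bivector images are rho(e12) = I*rho(e3), rho(e13) = -I*rho(e2), rho(e23) = I*rho(e1); with real blade coefficients the real parts of m0..m3 are the coefficients of 1, e1, e2, e3 and the imaginary parts give the bivectors (e23: Im m1, e13: -Im m2, e12: Im m3).
Answer: 9/4*e2 - 4/5*e23


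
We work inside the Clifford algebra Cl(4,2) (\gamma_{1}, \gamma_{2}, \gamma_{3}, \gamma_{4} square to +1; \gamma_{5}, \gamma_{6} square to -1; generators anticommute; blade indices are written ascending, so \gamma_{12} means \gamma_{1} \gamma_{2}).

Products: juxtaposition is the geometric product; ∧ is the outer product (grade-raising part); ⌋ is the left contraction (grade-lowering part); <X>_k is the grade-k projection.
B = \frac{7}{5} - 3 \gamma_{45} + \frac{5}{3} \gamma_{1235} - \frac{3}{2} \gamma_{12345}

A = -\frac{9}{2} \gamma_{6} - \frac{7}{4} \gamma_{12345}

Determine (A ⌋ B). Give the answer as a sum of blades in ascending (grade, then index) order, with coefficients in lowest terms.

step 1: -\frac{21}{8}
Answer: -\frac{21}{8}


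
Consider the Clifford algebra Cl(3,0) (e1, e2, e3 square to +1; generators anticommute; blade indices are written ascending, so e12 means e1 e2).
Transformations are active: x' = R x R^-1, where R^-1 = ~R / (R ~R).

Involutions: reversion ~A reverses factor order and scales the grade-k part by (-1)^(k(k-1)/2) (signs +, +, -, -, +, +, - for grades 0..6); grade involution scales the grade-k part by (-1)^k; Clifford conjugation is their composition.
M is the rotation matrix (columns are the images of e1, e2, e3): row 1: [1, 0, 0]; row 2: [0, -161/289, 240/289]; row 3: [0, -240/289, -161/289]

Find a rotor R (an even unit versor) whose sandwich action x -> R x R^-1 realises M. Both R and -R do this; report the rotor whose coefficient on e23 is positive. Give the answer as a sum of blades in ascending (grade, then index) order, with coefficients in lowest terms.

Method: write R = a + b12*e12 + b13*e13 + b23*e23 with a^2 + b12^2 + b13^2 + b23^2 = 1 (so R^-1 = ~R). Expanding the columns R e_j ~R gives tr M = 4a^2 - 1 and, from the antisymmetric part, M21 - M12 = -4a*b12, M13 - M31 = 4a*b13, M32 - M23 = -4a*b23.
Here tr M = -33/289, so a^2 = (1 + tr M)/4 = 64/289 and a = ±8/17. Taking a = 8/17: M21 - M12 = 0, M13 - M31 = 0, M32 - M23 = -480/289, giving b12 = 0, b13 = 0, b23 = 15/17, i.e. R = 8/17 + 15/17*e23.
Its e23 coefficient is already positive.
Answer: 8/17 + 15/17*e23. Why the constraint matters: R and -R act identically through the sandwich — M has trace -33/289 either way — so only the sign condition on e23 picks one of the two preimages.


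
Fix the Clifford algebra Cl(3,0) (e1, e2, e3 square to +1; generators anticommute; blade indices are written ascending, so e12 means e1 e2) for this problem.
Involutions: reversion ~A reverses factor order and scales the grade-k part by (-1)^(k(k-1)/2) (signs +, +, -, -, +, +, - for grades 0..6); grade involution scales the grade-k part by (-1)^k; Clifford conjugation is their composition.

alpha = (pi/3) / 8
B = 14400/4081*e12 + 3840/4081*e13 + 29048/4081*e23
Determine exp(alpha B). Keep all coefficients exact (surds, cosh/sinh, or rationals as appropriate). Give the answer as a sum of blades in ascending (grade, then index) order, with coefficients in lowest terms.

B^2 term by term: the squares give (14400/4081)^2*(e12)^2 + (3840/4081)^2*(e13)^2 + (29048/4081)^2*(e23)^2 = 207360000/16654561*(-1) + 14745600/16654561*(-1) + 843786304/16654561*(-1) = -64 (each basis 2-blade squares to minus the product of its generators' squares); cross terms between blades sharing an index anticommute and cancel. So B^2 = -64.
B^2 = -64 — circular case — the even/odd split gives cos and sin: l = 8, alpha*l = pi/3, so exp(alpha B) = cos(pi/3) + (sin(pi/3)/8)*B = 1/2 + (sqrt(3)/16)*B.
Answer: 1/2 + 900*sqrt(3)/4081*e12 + 240*sqrt(3)/4081*e13 + 3631*sqrt(3)/8162*e23


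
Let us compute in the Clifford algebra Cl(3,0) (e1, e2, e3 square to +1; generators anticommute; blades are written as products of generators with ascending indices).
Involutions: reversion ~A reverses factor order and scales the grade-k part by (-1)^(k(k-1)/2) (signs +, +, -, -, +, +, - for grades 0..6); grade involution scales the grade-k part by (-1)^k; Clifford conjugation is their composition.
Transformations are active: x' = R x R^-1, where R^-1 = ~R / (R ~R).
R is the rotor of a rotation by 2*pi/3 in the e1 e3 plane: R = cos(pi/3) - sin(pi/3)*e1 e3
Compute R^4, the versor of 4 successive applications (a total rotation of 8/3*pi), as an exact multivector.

The rotor phase is half the rotation angle and phases add under composition, so 4 steps in the e1 e3 plane accumulate phase 4*(pi/3) = 4*pi/3: R^4 = cos(4*pi/3) - sin(4*pi/3)*e1 e3.
cos(4*pi/3) = -1/2 and sin(4*pi/3) = -sqrt(3)/2, so R^4 = -1/2 + sqrt(3)/2*e1 e3. The net rotation is 2/3*pi (after discarding 1 full turn, each of which contributes a factor -1 to the rotor); the rotor keeps the half-angle phase exactly.
Answer: -1/2 + sqrt(3)/2*e1 e3


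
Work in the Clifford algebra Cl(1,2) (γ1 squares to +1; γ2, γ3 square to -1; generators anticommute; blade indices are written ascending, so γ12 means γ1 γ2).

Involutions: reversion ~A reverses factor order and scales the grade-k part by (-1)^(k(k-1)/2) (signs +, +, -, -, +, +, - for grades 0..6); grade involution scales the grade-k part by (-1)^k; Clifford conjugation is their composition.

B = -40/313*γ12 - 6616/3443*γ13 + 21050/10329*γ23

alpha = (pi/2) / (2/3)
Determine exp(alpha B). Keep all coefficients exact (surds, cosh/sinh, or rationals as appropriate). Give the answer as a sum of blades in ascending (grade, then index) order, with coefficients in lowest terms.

B^2 term by term: the squares give (-40/313)^2*(γ12)^2 + (-6616/3443)^2*(γ13)^2 + (21050/10329)^2*(γ23)^2 = 1600/97969*(+1) + 43771456/11854249*(+1) + 443102500/106688241*(-1) = -4/9 (each basis 2-blade squares to minus the product of its generators' squares); cross terms between blades sharing an index anticommute and cancel. So B^2 = -4/9.
B^2 = -4/9 — circular case — the even/odd split gives cos and sin: l = 2/3, alpha*l = pi/2, so exp(alpha B) = cos(pi/2) + (sin(pi/2)/(2/3))*B = 0 + (3/2)*B.
Answer: -60/313*γ12 - 9924/3443*γ13 + 10525/3443*γ23


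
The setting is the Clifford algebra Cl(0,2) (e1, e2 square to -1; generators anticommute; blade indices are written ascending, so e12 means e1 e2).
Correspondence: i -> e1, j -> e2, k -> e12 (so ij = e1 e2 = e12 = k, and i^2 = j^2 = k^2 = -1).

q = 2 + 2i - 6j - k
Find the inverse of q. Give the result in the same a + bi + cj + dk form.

In blades: q = 2 + 2*e1 - 6*e2 - e12.
With qbar = 2 - 2*e1 + 6*e2 + e12 (scalar fixed, mapped units negated), q qbar = 45 (the sum of squared coefficients), so q^-1 = qbar / (45) = 2/45 - 2/45*e1 + 2/15*e2 + 1/45*e12; translating back:
Answer: 2/45 - 2/45*i + 2/15*j + 1/45*k


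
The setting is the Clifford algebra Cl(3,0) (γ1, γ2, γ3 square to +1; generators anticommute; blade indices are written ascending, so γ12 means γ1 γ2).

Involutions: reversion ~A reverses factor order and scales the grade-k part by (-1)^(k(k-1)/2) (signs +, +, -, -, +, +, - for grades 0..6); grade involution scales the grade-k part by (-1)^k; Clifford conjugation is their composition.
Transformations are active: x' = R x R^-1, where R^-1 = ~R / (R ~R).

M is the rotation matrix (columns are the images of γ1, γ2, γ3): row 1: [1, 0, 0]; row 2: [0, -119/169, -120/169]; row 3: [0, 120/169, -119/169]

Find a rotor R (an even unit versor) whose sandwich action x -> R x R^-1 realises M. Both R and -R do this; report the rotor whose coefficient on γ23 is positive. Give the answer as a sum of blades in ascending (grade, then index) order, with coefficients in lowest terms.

Method: write R = a + b12*γ12 + b13*γ13 + b23*γ23 with a^2 + b12^2 + b13^2 + b23^2 = 1 (so R^-1 = ~R). Expanding the columns R e_j ~R gives tr M = 4a^2 - 1 and, from the antisymmetric part, M21 - M12 = -4a*b12, M13 - M31 = 4a*b13, M32 - M23 = -4a*b23.
Here tr M = -69/169, so a^2 = (1 + tr M)/4 = 25/169 and a = ±5/13. Taking a = 5/13: M21 - M12 = 0, M13 - M31 = 0, M32 - M23 = 240/169, giving b12 = 0, b13 = 0, b23 = -12/13, i.e. R = 5/13 - 12/13*γ23.
Its γ23 coefficient is negative, so report the other preimage -R.
Answer: -5/13 + 12/13*γ23. Note: both R and -R realise this M (trace -69/169); the covering map identifies them, and the γ23-coefficient sign is the tie-breaker.


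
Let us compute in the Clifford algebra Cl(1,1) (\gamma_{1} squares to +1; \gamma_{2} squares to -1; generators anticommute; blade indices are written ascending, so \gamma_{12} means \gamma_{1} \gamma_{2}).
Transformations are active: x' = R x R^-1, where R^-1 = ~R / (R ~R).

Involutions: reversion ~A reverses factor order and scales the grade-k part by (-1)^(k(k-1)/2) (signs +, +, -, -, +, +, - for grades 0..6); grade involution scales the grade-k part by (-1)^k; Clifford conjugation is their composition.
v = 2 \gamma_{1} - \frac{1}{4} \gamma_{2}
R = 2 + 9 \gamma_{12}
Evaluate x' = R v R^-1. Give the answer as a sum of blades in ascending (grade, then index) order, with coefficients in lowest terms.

~R = 2 - 9 \gamma_{12}, and R ~R = -77, so R^-1 = ~R / (-77).
R v = \frac{25}{4} \gamma_{1} - \frac{37}{2} \gamma_{2}
Answer: -\frac{179}{77} \gamma_{1} + \frac{373}{308} \gamma_{2}


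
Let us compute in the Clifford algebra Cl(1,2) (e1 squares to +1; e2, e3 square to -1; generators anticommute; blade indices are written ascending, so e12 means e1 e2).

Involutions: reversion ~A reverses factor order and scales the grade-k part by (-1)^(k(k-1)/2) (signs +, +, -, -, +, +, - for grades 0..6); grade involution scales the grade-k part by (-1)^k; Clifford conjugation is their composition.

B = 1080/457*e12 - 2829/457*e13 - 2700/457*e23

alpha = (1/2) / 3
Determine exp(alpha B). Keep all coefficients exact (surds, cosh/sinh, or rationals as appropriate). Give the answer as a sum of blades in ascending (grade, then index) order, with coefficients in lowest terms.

B^2 term by term: the squares give (1080/457)^2*(e12)^2 + (-2829/457)^2*(e13)^2 + (-2700/457)^2*(e23)^2 = 1166400/208849*(+1) + 8003241/208849*(+1) + 7290000/208849*(-1) = 9 (each basis 2-blade squares to minus the product of its generators' squares); cross terms between blades sharing an index anticommute and cancel. So B^2 = 9.
B^2 = 9 — the series telescopes hyperbolically here: l = 3, alpha*l = 1/2, so exp(alpha B) = cosh(1/2) + (sinh(1/2)/3)*B = cosh(1/2) + (sinh(1/2)/3)*B.
Answer: cosh(1/2) + 360*sinh(1/2)/457*e12 - 943*sinh(1/2)/457*e13 - 900*sinh(1/2)/457*e23
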